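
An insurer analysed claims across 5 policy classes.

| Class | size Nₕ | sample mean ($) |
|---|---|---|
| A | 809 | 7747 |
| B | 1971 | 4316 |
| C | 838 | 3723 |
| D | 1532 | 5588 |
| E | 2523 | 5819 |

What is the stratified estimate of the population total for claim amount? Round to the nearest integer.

A: 809·7747 = 6267323
B: 1971·4316 = 8506836
C: 838·3723 = 3119874
D: 1532·5588 = 8560816
E: 2523·5819 = 14681337
τ̂ = Σ Nₕx̄ₕ = 41136186.

41136186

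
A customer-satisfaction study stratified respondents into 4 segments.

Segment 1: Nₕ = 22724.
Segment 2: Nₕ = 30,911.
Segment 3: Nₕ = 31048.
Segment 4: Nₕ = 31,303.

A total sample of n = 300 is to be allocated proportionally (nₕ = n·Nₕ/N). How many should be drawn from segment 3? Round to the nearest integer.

N = 22724 + 30911 + 31048 + 31303 = 115986.
n_3 = 300·31048/115986 = 80.306... → 80.

80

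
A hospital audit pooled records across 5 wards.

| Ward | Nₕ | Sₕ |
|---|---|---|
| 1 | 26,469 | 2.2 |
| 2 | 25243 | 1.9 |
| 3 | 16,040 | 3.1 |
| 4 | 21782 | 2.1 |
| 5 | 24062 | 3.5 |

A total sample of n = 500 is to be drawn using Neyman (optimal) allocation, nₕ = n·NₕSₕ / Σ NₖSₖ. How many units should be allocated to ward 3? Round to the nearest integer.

Σ NₕSₕ = 26469·2.2 + 25243·1.9 + 16040·3.1 + 21782·2.1 + 24062·3.5 = 285876.7.
Share for 3: 49724/285876.7 = 0.17394.
n_3 = 500 × 0.17394 = 86.968... → 87.

87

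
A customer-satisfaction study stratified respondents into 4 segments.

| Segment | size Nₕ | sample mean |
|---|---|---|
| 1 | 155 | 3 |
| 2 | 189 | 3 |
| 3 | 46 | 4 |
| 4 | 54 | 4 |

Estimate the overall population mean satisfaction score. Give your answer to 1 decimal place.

x̄_st = (Σ Nₕx̄ₕ) / (Σ Nₕ) = (155·3 + 189·3 + 46·4 + 54·4) / 444
= 1432 / 444 = 3.225... → 3.2.

3.2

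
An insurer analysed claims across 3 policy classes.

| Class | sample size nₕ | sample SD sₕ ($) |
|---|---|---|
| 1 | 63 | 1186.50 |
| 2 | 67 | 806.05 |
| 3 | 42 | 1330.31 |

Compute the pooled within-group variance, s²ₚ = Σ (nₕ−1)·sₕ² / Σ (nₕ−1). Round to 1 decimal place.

1199541.5

Degrees of freedom: 62 + 66 + 41 = 169.
Σ(nₕ−1)sₕ² = 62·1407782.25 + 66·649716.6025 + 41·1769724.6961 = 202722507.8051.
s²ₚ = 202722507.8051 / 169 = 1199541.466... → 1199541.5.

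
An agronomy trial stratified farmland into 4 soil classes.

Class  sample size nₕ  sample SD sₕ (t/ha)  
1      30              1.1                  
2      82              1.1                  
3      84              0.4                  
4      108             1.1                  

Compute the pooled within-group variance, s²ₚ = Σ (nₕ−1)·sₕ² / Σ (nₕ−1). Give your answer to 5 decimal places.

0.91950

1: (30−1)·1.1² = 29·1.21 = 35.09
2: (82−1)·1.1² = 81·1.21 = 98.01
3: (84−1)·0.4² = 83·0.16 = 13.28
4: (108−1)·1.1² = 107·1.21 = 129.47
Numerator = 275.85; denominator = Σ(nₕ−1) = 300.
s²ₚ = 275.85/300 = 0.9195 → 0.91950.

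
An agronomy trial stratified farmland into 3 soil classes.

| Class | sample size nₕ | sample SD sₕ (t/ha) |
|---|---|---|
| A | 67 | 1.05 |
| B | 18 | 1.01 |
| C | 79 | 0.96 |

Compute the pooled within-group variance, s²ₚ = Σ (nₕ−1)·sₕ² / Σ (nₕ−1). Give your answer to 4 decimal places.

A: (67−1)·1.05² = 66·1.1025 = 72.765
B: (18−1)·1.01² = 17·1.0201 = 17.3417
C: (79−1)·0.96² = 78·0.9216 = 71.8848
Numerator = 161.9915; denominator = Σ(nₕ−1) = 161.
s²ₚ = 161.9915/161 = 1.006158... → 1.0062.

1.0062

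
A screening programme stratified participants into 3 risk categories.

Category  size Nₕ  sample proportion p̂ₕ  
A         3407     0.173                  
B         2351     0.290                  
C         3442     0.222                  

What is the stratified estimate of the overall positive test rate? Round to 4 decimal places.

Wₕ = Nₕ/N with N = 9200: 0.3703, 0.2555, 0.3741.
p̂_st = 0.3703·0.173 + 0.2555·0.290 + 0.3741·0.222 ≈ 0.221231... → 0.2212.

0.2212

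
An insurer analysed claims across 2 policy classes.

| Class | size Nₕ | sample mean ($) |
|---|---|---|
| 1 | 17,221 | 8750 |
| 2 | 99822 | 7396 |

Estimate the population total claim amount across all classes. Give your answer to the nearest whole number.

Estimate total by summing Nₕ·x̄ₕ over strata.
17221·8750 + 99822·7396 = 150683750 + 738283512 = 888967262.

888967262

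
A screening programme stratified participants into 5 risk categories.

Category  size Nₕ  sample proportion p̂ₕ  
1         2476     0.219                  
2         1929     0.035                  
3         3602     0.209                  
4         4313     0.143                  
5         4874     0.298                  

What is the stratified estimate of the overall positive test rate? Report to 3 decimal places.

N = 2476 + 1929 + 3602 + 4313 + 4874 = 17194.
Overall proportion = Σ (Nₕ/N)·p̂ₕ.
Σ Nₕp̂ₕ = 542.244 + 67.515 + 752.818 + 616.759 + 1452.452 = 3431.788.
3431.788 / 17194 = 0.19959... → 0.200.

0.200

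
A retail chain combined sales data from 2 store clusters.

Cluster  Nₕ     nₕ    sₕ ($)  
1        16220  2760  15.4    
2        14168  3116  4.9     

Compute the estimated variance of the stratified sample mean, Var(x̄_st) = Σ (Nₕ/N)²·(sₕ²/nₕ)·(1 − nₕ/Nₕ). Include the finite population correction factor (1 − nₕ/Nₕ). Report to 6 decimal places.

0.021622

N = 30388; Wₕ = Nₕ/N.
cluster 1: (16220/30388)²·15.4²/2760·(1 − 2760/16220) = 0.020315337
cluster 2: (14168/30388)²·4.9²/3116·(1 − 3116/14168) = 0.001306592
Sum = 0.021621929 → 0.021622.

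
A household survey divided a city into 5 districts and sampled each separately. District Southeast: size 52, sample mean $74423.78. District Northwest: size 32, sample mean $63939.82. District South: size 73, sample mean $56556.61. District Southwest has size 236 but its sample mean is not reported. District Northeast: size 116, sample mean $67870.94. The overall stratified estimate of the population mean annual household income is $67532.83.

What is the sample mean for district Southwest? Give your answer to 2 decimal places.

Σ Nₕx̄ₕ = N·μ, so 236·x̄_Southwest = 509·67532.83 − (52·74423.78 + 32·63939.82 + 73·56556.61 + 116·67870.94).
= 34374210.47 − 17917772.37 = 16456438.1.
x̄_Southwest = 16456438.1 / 236 = 69730.6699... → 69730.67.

69730.67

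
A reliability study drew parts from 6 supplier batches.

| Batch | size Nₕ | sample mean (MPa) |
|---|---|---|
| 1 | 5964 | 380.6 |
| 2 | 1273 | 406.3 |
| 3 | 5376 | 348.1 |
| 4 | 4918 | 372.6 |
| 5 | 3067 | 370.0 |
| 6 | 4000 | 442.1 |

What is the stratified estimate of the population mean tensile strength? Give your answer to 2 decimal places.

381.91

x̄_st = (Σ Nₕx̄ₕ) / (Σ Nₕ) = (5964·380.6 + 1273·406.3 + 5376·348.1 + 4918·372.6 + 3067·370.0 + 4000·442.1) / 24598
= 9394140.7 / 24598 = 381.9067... → 381.91.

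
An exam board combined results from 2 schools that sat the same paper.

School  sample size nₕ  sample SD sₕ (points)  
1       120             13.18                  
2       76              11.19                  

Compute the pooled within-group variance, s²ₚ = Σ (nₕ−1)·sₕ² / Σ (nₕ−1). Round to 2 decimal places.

1: (120−1)·13.18² = 119·173.7124 = 20671.7756
2: (76−1)·11.19² = 75·125.2161 = 9391.2075
Numerator = 30062.9831; denominator = Σ(nₕ−1) = 194.
s²ₚ = 30062.9831/194 = 154.9638... → 154.96.

154.96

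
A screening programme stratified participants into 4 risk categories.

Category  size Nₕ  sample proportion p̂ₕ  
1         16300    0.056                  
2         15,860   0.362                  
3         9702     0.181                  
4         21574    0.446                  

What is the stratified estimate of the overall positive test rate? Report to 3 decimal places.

0.284

Wₕ = Nₕ/N with N = 63436: 0.2570, 0.2500, 0.1529, 0.3401.
p̂_st = 0.2570·0.056 + 0.2500·0.362 + 0.1529·0.181 + 0.3401·0.446 ≈ 0.28426... → 0.284.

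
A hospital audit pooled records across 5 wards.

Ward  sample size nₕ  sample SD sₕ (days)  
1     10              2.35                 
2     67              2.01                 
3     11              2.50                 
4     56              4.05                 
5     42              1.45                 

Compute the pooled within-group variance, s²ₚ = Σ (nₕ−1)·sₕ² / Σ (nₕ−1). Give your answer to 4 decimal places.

Degrees of freedom: 9 + 66 + 10 + 55 + 41 = 181.
Σ(nₕ−1)sₕ² = 9·5.5225 + 66·4.0401 + 10·6.25 + 55·16.4025 + 41·2.1025 = 1367.1891.
s²ₚ = 1367.1891 / 181 = 7.553531... → 7.5535.

7.5535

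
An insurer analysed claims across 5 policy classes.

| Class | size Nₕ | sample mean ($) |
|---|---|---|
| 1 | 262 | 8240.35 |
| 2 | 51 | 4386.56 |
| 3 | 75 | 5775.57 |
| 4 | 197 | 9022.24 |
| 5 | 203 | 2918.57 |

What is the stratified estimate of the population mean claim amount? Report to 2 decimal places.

x̄_st = (Σ Nₕx̄ₕ) / (Σ Nₕ) = (262·8240.35 + 51·4386.56 + 75·5775.57 + 197·9022.24 + 203·2918.57) / 788
= 5185705 / 788 = 6580.8439... → 6580.84.

6580.84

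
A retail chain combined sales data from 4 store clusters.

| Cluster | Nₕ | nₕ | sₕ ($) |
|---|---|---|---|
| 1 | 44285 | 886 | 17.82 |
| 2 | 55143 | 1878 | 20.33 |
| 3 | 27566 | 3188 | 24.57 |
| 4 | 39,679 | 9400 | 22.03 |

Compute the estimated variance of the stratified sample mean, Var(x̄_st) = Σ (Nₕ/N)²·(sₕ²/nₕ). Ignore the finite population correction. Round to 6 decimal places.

0.057498

N = 166673; Wₕ = Nₕ/N.
cluster 1: (44285/166673)²·17.82²/886 = 0.025302560
cluster 2: (55143/166673)²·20.33²/1878 = 0.024089592
cluster 3: (27566/166673)²·24.57²/3188 = 0.005179752
cluster 4: (39679/166673)²·22.03²/9400 = 0.002926120
Sum = 0.057498024 → 0.057498.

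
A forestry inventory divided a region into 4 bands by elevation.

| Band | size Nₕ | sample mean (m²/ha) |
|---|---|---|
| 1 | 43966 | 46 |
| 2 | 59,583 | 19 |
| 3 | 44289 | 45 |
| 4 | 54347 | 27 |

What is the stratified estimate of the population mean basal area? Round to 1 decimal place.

32.7

N = 202185; weights Wₕ = Nₕ/N = (0.2175, 0.2947, 0.2191, 0.2688).
x̄_st = Σ Wₕ·x̄ₕ = 0.2175·46 + 0.2947·19 + 0.2191·45 + 0.2688·27 ≈ 32.717...
→ 32.7.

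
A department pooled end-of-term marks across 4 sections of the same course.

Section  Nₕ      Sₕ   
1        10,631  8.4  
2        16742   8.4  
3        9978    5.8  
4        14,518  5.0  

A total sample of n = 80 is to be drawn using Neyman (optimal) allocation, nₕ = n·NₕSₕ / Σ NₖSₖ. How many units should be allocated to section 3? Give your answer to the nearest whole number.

13

1: NₕSₕ = 10631·8.4 = 89300.4
2: NₕSₕ = 16742·8.4 = 140632.8
3: NₕSₕ = 9978·5.8 = 57872.4
4: NₕSₕ = 14518·5.0 = 72590
Σ NₕSₕ = 360395.6.
n_3 = 80·57872.4/360395.6 = 12.846... → 13.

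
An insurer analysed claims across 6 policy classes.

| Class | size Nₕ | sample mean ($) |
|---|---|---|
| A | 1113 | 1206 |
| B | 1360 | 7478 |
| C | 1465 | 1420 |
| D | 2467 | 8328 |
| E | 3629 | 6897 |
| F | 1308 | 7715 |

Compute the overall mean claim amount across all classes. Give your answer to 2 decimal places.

6106.35

N = 1113 + 1360 + 1465 + 2467 + 3629 + 1308 = 11342.
Overall mean = Σ (Nₕ/N)·x̄ₕ — weight by population share, not a simple average.
Σ Nₕx̄ₕ = 1113·1206 + 1360·7478 + 1465·1420 + 2467·8328 + 3629·6897 + 1308·7715 = 1342278 + 10170080 + 2080300 + 20545176 + 25029213 + 10091220 = 69258267.
Divide by N: 69258267 / 11342 = 6106.3540... → 6106.35.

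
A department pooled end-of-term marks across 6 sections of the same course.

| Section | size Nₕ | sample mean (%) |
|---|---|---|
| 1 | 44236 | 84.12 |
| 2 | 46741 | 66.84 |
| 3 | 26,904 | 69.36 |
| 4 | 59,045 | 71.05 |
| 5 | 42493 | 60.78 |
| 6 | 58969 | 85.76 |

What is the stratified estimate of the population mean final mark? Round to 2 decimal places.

x̄_st = (Σ Nₕx̄ₕ) / (Σ Nₕ) = (44236·84.12 + 46741·66.84 + 26904·69.36 + 59045·71.05 + 42493·60.78 + 58969·85.76) / 278388
= 20546415.43 / 278388 = 73.8050... → 73.80.

73.80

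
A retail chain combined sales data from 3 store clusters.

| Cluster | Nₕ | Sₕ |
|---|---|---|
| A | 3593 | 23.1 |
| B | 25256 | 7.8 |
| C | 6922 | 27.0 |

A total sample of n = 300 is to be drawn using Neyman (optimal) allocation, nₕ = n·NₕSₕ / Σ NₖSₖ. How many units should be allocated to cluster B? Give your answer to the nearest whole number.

A: NₕSₕ = 3593·23.1 = 82998.3
B: NₕSₕ = 25256·7.8 = 196996.8
C: NₕSₕ = 6922·27.0 = 186894
Σ NₕSₕ = 466889.1.
n_B = 300·196996.8/466889.1 = 126.580... → 127.

127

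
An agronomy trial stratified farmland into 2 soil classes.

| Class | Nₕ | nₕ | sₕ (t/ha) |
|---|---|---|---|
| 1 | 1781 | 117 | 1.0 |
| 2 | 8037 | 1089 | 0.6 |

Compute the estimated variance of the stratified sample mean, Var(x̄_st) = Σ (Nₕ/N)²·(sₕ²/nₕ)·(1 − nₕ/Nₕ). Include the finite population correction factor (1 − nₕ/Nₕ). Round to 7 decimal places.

N = 9818. Term for each stratum: Wₕ²sₕ²/nₕ·(1−nₕ/Nₕ).
Var(x̄_st) = 0.0002627758 + 0.0001915060 = 0.0004542818 → 0.0004543.

0.0004543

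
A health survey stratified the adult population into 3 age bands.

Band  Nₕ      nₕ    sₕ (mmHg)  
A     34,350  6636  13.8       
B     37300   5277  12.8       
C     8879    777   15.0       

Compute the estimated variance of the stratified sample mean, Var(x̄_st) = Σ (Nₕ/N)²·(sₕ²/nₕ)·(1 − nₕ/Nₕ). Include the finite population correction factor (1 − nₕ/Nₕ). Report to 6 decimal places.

0.013144

N = 80529. Term for each stratum: Wₕ²sₕ²/nₕ·(1−nₕ/Nₕ).
Var(x̄_st) = 0.004212822 + 0.005718723 + 0.003212278 = 0.013143824 → 0.013144.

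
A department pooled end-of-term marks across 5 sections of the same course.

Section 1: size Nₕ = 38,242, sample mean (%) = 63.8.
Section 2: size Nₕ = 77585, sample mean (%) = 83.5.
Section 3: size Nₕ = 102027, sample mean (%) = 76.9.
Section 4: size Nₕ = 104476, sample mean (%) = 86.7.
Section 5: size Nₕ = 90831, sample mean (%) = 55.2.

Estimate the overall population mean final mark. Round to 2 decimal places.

x̄_st = (Σ Nₕx̄ₕ) / (Σ Nₕ) = (38242·63.8 + 77585·83.5 + 102027·76.9 + 104476·86.7 + 90831·55.2) / 413161
= 30836003.8 / 413161 = 74.6344... → 74.63.

74.63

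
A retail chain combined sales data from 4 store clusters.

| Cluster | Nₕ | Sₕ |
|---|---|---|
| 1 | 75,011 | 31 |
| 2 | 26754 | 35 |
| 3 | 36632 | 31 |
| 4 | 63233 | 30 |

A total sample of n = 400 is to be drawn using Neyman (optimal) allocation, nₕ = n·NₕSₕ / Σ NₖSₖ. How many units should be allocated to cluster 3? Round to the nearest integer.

Σ NₕSₕ = 75011·31 + 26754·35 + 36632·31 + 63233·30 = 6294313.
Share for 3: 1135592/6294313 = 0.18042.
n_3 = 400 × 0.18042 = 72.166... → 72.

72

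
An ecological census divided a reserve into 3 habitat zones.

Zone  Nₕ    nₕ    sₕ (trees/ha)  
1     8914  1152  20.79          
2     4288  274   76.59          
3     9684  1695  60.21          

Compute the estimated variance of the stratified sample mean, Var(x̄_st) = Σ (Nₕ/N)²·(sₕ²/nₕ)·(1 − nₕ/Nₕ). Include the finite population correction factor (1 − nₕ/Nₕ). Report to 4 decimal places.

1.0690

N = 22886. Term for each stratum: Wₕ²sₕ²/nₕ·(1−nₕ/Nₕ).
Var(x̄_st) = 0.0495636 + 0.7035354 + 0.3159184 = 1.0690174 → 1.0690.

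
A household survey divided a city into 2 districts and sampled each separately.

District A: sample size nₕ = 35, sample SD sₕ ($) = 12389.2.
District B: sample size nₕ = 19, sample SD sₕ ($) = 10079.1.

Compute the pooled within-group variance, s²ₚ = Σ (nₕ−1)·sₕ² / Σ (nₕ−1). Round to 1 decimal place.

A: (35−1)·12389.2² = 34·153492276.64 = 5218737405.76
B: (19−1)·10079.1² = 18·101588256.81 = 1828588622.58
Numerator = 7047326028.34; denominator = Σ(nₕ−1) = 52.
s²ₚ = 7047326028.34/52 = 135525500.545 → 135525500.5.

135525500.5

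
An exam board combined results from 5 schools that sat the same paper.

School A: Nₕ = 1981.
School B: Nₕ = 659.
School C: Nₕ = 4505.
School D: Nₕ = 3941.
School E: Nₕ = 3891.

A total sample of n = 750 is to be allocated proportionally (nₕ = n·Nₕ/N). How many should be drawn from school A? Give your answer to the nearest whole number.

Share of school A = 1981/14977 = 0.13227.
Allocate 750 × 0.13227 = 99.202... → 99.

99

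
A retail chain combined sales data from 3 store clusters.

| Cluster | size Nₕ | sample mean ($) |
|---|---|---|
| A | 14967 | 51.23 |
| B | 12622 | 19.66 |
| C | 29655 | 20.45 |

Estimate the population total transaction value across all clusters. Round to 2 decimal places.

Estimate total by summing Nₕ·x̄ₕ over strata.
14967·51.23 + 12622·19.66 + 29655·20.45 = 766759.41 + 248148.52 + 606444.75 = 1621352.68.

1621352.68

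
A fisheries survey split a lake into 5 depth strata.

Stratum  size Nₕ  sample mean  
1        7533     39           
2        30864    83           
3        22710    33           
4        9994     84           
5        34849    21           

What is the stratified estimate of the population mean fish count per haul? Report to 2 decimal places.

48.86

x̄_st = (Σ Nₕx̄ₕ) / (Σ Nₕ) = (7533·39 + 30864·83 + 22710·33 + 9994·84 + 34849·21) / 105950
= 5176254 / 105950 = 48.8556... → 48.86.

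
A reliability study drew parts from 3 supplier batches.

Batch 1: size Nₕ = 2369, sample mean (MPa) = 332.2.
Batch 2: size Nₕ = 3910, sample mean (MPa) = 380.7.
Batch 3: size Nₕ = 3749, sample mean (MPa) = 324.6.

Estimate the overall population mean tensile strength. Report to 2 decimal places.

348.27

N = 2369 + 3910 + 3749 = 10028.
Weight each subgroup mean by Nₕ/N and sum.
Σ Nₕx̄ₕ = 2369·332.2 + 3910·380.7 + 3749·324.6 = 786981.8 + 1488537 + 1216925.4 = 3492444.2.
Divide by N: 3492444.2 / 10028 = 348.2693... → 348.27.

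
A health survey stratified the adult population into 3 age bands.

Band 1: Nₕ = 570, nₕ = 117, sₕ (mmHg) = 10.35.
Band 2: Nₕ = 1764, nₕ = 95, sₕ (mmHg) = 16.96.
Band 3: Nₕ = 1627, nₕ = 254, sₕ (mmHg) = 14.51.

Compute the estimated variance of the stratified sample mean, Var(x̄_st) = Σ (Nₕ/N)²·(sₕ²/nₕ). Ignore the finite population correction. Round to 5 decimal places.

N = 3961. Term for each stratum: Wₕ²sₕ²/nₕ.
Var(x̄_st) = 0.01895985 + 0.60050353 + 0.13985131 = 0.75931469 → 0.75931.

0.75931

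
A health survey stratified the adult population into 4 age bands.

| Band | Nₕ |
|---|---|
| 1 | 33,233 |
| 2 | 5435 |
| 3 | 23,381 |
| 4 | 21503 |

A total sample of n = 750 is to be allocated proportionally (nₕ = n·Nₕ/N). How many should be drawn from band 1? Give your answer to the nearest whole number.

N = 33233 + 5435 + 23381 + 21503 = 83552.
n_1 = 750·33233/83552 = 298.314... → 298.

298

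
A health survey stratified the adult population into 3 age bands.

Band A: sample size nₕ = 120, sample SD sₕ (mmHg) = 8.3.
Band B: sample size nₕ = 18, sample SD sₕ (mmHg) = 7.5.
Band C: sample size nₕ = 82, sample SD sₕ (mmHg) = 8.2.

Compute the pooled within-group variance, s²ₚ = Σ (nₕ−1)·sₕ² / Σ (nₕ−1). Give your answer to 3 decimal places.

Degrees of freedom: 119 + 17 + 81 = 217.
Σ(nₕ−1)sₕ² = 119·68.89 + 17·56.25 + 81·67.24 = 14600.6.
s²ₚ = 14600.6 / 217 = 67.28387... → 67.284.

67.284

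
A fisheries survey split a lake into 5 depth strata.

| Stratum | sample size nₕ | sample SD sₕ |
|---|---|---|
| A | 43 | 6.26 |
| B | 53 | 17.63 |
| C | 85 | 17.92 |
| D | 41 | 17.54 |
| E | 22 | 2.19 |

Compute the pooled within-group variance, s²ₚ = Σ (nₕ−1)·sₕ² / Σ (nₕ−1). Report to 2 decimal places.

239.29

Degrees of freedom: 42 + 52 + 84 + 40 + 21 = 239.
Σ(nₕ−1)sₕ² = 42·39.1876 + 52·310.8169 + 84·321.1264 + 40·307.6516 + 21·4.7961 = 57189.7577.
s²ₚ = 57189.7577 / 239 = 239.2877... → 239.29.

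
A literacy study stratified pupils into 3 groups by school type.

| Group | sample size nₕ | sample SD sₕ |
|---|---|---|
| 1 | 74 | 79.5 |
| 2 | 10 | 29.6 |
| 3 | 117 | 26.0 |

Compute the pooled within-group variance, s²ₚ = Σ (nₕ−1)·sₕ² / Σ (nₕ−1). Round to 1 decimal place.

1: (74−1)·79.5² = 73·6320.25 = 461378.25
2: (10−1)·29.6² = 9·876.16 = 7885.44
3: (117−1)·26.0² = 116·676 = 78416
Numerator = 547679.69; denominator = Σ(nₕ−1) = 198.
s²ₚ = 547679.69/198 = 2766.059... → 2766.1.

2766.1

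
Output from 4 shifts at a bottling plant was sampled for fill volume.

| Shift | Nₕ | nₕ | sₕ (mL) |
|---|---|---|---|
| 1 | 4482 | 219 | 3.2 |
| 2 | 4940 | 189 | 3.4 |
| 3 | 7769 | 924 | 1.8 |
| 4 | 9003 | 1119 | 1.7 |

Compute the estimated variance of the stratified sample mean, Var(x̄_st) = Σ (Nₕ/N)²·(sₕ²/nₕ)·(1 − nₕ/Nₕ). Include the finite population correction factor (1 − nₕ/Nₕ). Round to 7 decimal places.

0.0039332

N = 26194. Term for each stratum: Wₕ²sₕ²/nₕ·(1−nₕ/Nₕ).
Var(x̄_st) = 0.0013020851 + 0.0020922056 + 0.0002717740 + 0.0002671763 = 0.0039332411 → 0.0039332.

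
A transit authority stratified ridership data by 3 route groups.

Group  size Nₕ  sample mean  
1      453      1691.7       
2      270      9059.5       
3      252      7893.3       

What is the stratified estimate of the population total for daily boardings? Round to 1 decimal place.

Estimate total by summing Nₕ·x̄ₕ over strata.
453·1691.7 + 270·9059.5 + 252·7893.3 = 766340.1 + 2446065 + 1989111.6 = 5201516.7.

5201516.7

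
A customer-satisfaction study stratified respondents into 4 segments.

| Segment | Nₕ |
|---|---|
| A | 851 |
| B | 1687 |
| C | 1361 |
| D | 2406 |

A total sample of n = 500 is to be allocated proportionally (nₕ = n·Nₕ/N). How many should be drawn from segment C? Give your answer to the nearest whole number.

108

Share of segment C = 1361/6305 = 0.21586.
Allocate 500 × 0.21586 = 107.930... → 108.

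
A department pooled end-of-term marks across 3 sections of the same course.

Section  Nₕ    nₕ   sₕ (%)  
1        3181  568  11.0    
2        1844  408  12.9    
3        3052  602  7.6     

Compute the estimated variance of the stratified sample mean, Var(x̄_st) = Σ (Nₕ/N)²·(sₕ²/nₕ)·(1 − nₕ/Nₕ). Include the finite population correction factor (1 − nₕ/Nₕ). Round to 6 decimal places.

0.054694

N = 8077. Term for each stratum: Wₕ²sₕ²/nₕ·(1−nₕ/Nₕ).
Var(x̄_st) = 0.027141881 + 0.016555201 + 0.010997175 = 0.054694257 → 0.054694.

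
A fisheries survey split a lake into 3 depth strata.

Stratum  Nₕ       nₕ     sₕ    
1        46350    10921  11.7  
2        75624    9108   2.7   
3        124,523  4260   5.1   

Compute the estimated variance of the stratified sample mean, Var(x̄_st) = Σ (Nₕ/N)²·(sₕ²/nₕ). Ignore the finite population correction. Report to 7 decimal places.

0.0020767

N = 246497; Wₕ = Nₕ/N.
stratum 1: (46350/246497)²·11.7²/10921 = 0.0004431855
stratum 2: (75624/246497)²·2.7²/9108 = 0.0000753356
stratum 3: (124523/246497)²·5.1²/4260 = 0.0015581405
Sum = 0.0020766617 → 0.0020767.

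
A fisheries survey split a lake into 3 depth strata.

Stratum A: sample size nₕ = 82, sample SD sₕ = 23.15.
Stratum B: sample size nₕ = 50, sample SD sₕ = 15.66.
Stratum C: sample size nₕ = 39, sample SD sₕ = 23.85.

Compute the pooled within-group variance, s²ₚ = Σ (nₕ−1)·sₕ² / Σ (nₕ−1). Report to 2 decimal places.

Degrees of freedom: 81 + 49 + 38 = 168.
Σ(nₕ−1)sₕ² = 81·535.9225 + 49·245.2356 + 38·568.8225 = 77041.5219.
s²ₚ = 77041.5219 / 168 = 458.5805... → 458.58.

458.58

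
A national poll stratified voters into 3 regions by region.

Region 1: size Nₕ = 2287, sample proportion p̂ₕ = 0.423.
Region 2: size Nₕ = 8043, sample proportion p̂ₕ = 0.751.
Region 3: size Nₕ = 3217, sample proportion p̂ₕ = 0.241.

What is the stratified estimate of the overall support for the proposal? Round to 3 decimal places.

0.575

Wₕ = Nₕ/N with N = 13547: 0.1688, 0.5937, 0.2375.
p̂_st = 0.1688·0.423 + 0.5937·0.751 + 0.2375·0.241 ≈ 0.57452... → 0.575.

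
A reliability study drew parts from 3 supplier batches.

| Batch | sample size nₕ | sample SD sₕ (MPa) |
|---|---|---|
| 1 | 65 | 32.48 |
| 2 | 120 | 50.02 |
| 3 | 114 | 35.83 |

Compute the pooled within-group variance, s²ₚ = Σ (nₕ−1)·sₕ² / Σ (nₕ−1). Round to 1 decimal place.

1724.1

Degrees of freedom: 64 + 119 + 113 = 296.
Σ(nₕ−1)sₕ² = 64·1054.9504 + 119·2502.0004 + 113·1283.7889 = 510323.0189.
s²ₚ = 510323.0189 / 296 = 1724.064... → 1724.1.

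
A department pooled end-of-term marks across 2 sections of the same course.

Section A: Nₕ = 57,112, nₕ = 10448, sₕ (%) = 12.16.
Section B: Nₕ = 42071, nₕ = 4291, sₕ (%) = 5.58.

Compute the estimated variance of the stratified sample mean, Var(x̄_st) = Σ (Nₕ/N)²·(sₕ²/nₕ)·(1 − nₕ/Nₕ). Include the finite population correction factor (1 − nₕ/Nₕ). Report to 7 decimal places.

0.0050066

N = 99183. Term for each stratum: Wₕ²sₕ²/nₕ·(1−nₕ/Nₕ).
Var(x̄_st) = 0.0038341477 + 0.0011724118 = 0.0050065595 → 0.0050066.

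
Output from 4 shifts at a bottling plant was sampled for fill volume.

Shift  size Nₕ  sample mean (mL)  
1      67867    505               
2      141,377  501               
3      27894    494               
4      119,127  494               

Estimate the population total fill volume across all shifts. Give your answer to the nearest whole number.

1: 67867·505 = 34272835
2: 141377·501 = 70829877
3: 27894·494 = 13779636
4: 119127·494 = 58848738
τ̂ = Σ Nₕx̄ₕ = 177731086.

177731086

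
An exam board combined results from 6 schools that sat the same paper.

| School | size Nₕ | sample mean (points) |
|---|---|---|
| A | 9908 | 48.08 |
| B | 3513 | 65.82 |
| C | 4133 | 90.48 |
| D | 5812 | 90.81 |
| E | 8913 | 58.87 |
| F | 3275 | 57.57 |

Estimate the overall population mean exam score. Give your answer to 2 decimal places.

x̄_st = (Σ Nₕx̄ₕ) / (Σ Nₕ) = (9908·48.08 + 3513·65.82 + 4133·90.48 + 5812·90.81 + 8913·58.87 + 3275·57.57) / 35554
= 2322593.92 / 35554 = 65.3258... → 65.33.

65.33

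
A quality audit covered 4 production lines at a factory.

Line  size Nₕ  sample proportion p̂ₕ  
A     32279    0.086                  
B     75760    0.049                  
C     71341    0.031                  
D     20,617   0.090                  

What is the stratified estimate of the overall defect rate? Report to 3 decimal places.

0.053

N = 32279 + 75760 + 71341 + 20617 = 199997.
Overall proportion = Σ (Nₕ/N)·p̂ₕ.
Σ Nₕp̂ₕ = 2775.994 + 3712.24 + 2211.571 + 1855.53 = 10555.335.
10555.335 / 199997 = 0.05278... → 0.053.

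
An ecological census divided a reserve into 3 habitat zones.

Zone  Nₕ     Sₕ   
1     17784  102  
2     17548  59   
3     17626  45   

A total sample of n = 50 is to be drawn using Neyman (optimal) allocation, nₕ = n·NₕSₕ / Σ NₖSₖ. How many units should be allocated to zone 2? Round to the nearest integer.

1: NₕSₕ = 17784·102 = 1813968
2: NₕSₕ = 17548·59 = 1035332
3: NₕSₕ = 17626·45 = 793170
Σ NₕSₕ = 3642470.
n_2 = 50·1035332/3642470 = 14.212... → 14.

14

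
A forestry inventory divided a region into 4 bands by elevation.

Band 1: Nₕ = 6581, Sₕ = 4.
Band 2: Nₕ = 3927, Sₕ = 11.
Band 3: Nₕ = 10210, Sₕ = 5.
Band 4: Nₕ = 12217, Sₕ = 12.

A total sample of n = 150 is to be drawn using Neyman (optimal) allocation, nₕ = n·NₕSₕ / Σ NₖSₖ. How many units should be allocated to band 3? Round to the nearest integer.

29

Σ NₕSₕ = 6581·4 + 3927·11 + 10210·5 + 12217·12 = 267175.
Share for 3: 51050/267175 = 0.19107.
n_3 = 150 × 0.19107 = 28.661... → 29.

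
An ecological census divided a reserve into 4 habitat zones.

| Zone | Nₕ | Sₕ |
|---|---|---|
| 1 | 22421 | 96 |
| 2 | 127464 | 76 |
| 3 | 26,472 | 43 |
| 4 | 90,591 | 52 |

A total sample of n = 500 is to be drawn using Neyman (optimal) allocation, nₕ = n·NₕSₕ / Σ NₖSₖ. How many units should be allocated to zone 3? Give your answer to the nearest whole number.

Σ NₕSₕ = 22421·96 + 127464·76 + 26472·43 + 90591·52 = 17688708.
Share for 3: 1138296/17688708 = 0.06435.
n_3 = 500 × 0.06435 = 32.176... → 32.

32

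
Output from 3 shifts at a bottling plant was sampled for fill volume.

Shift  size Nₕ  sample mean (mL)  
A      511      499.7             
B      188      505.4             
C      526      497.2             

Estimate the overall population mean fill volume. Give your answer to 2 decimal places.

N = 511 + 188 + 526 = 1225.
Weight each subgroup mean by Nₕ/N and sum.
Σ Nₕx̄ₕ = 511·499.7 + 188·505.4 + 526·497.2 = 255346.7 + 95015.2 + 261527.2 = 611889.1.
Divide by N: 611889.1 / 1225 = 499.5013... → 499.50.

499.50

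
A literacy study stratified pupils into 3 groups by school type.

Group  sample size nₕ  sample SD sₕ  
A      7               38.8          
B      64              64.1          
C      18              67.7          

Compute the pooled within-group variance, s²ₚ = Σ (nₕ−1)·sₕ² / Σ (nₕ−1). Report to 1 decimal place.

Degrees of freedom: 6 + 63 + 17 = 86.
Σ(nₕ−1)sₕ² = 6·1505.44 + 63·4108.81 + 17·4583.29 = 345803.6.
s²ₚ = 345803.6 / 86 = 4020.972... → 4021.0.

4021.0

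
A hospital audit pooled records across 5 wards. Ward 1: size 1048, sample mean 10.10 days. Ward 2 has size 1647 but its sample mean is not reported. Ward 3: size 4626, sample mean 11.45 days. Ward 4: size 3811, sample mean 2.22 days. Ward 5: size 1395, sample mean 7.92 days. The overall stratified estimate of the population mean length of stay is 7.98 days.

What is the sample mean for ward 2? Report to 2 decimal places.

10.26

Σ Nₕx̄ₕ = N·μ, so 1647·x̄_2 = 12527·7.98 − (1048·10.10 + 4626·11.45 + 3811·2.22 + 1395·7.92).
= 99965.46 − 83061.32 = 16904.14.
x̄_2 = 16904.14 / 1647 = 10.2636... → 10.26.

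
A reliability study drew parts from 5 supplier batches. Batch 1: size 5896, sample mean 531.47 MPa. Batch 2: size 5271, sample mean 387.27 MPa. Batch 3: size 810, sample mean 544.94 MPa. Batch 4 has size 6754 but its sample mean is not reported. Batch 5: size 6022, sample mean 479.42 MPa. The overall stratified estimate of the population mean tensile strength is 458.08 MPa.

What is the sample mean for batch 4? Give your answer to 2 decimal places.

N = 5896 + 5271 + 810 + 6754 + 6022 = 24753.
Overall total = μ·N = 458.08·24753 = 11338854.24.
Subtract the known strata: 5896·531.47 + 5271·387.27 + 810·544.94 + 6022·479.42 = 8503315.93.
Remaining total for batch 4: 11338854.24 − 8503315.93 = 2835538.31.
Divide by its size: 2835538.31 / 6754 = 419.8310... → 419.83.

419.83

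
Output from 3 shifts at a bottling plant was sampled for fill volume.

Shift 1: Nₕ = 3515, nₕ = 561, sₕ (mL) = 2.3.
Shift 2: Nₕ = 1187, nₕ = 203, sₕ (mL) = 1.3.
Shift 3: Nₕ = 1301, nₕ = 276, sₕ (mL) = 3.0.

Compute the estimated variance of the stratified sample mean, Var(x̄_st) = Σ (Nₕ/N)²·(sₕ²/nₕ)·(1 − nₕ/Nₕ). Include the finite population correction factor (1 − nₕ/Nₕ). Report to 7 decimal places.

N = 6003. Term for each stratum: Wₕ²sₕ²/nₕ·(1−nₕ/Nₕ).
Var(x̄_st) = 0.0027170144 + 0.0002698359 + 0.0012066961 = 0.0041935465 → 0.0041935.

0.0041935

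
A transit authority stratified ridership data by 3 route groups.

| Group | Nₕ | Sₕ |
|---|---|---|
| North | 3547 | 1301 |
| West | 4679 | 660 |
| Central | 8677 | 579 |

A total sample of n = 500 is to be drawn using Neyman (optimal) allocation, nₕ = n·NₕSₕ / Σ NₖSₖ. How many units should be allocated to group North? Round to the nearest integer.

North: NₕSₕ = 3547·1301 = 4614647
West: NₕSₕ = 4679·660 = 3088140
Central: NₕSₕ = 8677·579 = 5023983
Σ NₕSₕ = 12726770.
n_North = 500·4614647/12726770 = 181.297... → 181.

181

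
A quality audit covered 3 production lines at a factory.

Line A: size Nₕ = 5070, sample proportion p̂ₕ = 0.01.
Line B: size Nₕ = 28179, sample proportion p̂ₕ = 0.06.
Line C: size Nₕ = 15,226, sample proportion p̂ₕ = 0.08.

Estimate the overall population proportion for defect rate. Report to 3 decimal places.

0.061

N = 5070 + 28179 + 15226 = 48475.
Overall proportion = Σ (Nₕ/N)·p̂ₕ.
Σ Nₕp̂ₕ = 50.7 + 1690.74 + 1218.08 = 2959.52.
2959.52 / 48475 = 0.06105... → 0.061.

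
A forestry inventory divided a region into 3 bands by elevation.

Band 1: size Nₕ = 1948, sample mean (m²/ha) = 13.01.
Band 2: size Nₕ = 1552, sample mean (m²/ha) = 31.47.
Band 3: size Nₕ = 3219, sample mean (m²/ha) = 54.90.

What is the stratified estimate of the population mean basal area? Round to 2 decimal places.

37.34

N = 6719; weights Wₕ = Nₕ/N = (0.2899, 0.2310, 0.4791).
x̄_st = Σ Wₕ·x̄ₕ = 0.2899·13.01 + 0.2310·31.47 + 0.4791·54.90 ≈ 37.3431...
→ 37.34.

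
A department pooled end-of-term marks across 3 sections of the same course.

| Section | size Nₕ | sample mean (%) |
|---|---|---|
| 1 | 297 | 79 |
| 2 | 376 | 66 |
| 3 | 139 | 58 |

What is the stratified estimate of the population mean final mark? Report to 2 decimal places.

N = 297 + 376 + 139 = 812.
The stratified mean weights each stratum mean by its population share Nₕ/N.
Σ Nₕx̄ₕ = 297·79 + 376·66 + 139·58 = 23463 + 24816 + 8062 = 56341.
Divide by N: 56341 / 812 = 69.3855... → 69.39.

69.39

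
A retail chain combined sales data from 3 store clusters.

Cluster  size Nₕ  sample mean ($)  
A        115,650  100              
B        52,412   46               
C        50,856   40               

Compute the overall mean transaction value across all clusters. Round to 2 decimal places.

73.13

x̄_st = (Σ Nₕx̄ₕ) / (Σ Nₕ) = (115650·100 + 52412·46 + 50856·40) / 218918
= 16010192 / 218918 = 73.1333... → 73.13.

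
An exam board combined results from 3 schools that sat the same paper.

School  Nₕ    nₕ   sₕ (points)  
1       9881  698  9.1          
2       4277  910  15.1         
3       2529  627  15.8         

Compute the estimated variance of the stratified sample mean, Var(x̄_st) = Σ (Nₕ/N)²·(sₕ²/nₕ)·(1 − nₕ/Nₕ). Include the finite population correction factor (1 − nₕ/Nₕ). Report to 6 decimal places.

N = 16687. Term for each stratum: Wₕ²sₕ²/nₕ·(1−nₕ/Nₕ).
Var(x̄_st) = 0.038659507 + 0.012958011 + 0.006877798 = 0.058495316 → 0.058495.

0.058495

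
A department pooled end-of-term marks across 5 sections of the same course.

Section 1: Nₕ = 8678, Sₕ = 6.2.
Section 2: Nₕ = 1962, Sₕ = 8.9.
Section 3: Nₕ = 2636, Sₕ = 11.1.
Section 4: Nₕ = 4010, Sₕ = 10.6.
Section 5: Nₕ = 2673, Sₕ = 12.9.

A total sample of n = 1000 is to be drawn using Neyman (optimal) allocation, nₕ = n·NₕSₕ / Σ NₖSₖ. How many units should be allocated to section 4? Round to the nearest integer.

239

1: NₕSₕ = 8678·6.2 = 53803.6
2: NₕSₕ = 1962·8.9 = 17461.8
3: NₕSₕ = 2636·11.1 = 29259.6
4: NₕSₕ = 4010·10.6 = 42506
5: NₕSₕ = 2673·12.9 = 34481.7
Σ NₕSₕ = 177512.7.
n_4 = 1000·42506/177512.7 = 239.453... → 239.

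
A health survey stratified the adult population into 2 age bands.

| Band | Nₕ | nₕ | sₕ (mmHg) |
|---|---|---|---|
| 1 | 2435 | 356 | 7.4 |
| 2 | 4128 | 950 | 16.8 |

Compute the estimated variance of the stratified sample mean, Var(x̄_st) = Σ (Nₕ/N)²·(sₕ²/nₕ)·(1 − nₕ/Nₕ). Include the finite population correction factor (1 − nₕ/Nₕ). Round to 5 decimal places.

N = 6563. Term for each stratum: Wₕ²sₕ²/nₕ·(1−nₕ/Nₕ).
Var(x̄_st) = 0.01807849 + 0.09048649 = 0.10856497 → 0.10856.

0.10856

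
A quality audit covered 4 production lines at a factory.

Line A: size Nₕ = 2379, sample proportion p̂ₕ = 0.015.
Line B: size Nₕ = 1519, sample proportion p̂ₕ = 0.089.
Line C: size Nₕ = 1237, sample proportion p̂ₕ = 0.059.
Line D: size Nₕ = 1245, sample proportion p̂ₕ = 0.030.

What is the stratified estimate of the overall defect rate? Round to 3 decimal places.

Wₕ = Nₕ/N with N = 6380: 0.3729, 0.2381, 0.1939, 0.1951.
p̂_st = 0.3729·0.015 + 0.2381·0.089 + 0.1939·0.059 + 0.1951·0.030 ≈ 0.04408... → 0.044.

0.044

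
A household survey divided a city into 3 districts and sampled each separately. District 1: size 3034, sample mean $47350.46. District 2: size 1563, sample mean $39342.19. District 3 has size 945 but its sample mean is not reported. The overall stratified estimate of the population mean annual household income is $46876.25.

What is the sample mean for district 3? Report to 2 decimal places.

N = 3034 + 1563 + 945 = 5542.
Overall total = μ·N = 46876.25·5542 = 259788177.5.
Subtract the known strata: 3034·47350.46 + 1563·39342.19 = 205153138.61.
Remaining total for district 3: 259788177.5 − 205153138.61 = 54635038.89.
Divide by its size: 54635038.89 / 945 = 57814.8560... → 57814.86.

57814.86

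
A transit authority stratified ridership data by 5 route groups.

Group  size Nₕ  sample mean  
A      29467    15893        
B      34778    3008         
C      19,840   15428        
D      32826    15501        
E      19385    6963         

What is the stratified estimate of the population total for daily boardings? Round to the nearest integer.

A: 29467·15893 = 468319031
B: 34778·3008 = 104612224
C: 19840·15428 = 306091520
D: 32826·15501 = 508835826
E: 19385·6963 = 134977755
τ̂ = Σ Nₕx̄ₕ = 1522836356.

1522836356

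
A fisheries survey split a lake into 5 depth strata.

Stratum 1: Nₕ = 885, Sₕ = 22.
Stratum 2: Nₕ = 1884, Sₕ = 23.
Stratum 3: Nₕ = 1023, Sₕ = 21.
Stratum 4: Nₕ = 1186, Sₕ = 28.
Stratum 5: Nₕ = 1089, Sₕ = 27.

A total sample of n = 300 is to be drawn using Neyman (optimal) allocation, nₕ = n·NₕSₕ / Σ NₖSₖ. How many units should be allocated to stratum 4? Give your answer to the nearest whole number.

68

1: NₕSₕ = 885·22 = 19470
2: NₕSₕ = 1884·23 = 43332
3: NₕSₕ = 1023·21 = 21483
4: NₕSₕ = 1186·28 = 33208
5: NₕSₕ = 1089·27 = 29403
Σ NₕSₕ = 146896.
n_4 = 300·33208/146896 = 67.819... → 68.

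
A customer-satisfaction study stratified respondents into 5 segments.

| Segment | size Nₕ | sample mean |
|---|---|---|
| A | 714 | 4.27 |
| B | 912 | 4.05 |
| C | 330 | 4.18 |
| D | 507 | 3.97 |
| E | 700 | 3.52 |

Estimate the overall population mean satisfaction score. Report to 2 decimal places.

3.98

x̄_st = (Σ Nₕx̄ₕ) / (Σ Nₕ) = (714·4.27 + 912·4.05 + 330·4.18 + 507·3.97 + 700·3.52) / 3163
= 12598.57 / 3163 = 3.9831... → 3.98.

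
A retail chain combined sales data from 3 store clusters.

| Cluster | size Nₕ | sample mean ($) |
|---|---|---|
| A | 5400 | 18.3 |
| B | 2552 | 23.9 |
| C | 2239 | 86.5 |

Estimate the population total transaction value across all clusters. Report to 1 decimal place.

353486.3

Population total = Σ Nₕ·x̄ₕ (each stratum's size times its mean).
5400·18.3 + 2552·23.9 + 2239·86.5 = 98820 + 60992.8 + 193673.5 = 353486.3.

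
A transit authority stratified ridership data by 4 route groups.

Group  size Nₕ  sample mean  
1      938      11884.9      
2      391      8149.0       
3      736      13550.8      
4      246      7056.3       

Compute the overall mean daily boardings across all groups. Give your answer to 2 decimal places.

x̄_st = (Σ Nₕx̄ₕ) / (Σ Nₕ) = (938·11884.9 + 391·8149.0 + 736·13550.8 + 246·7056.3) / 2311
= 26043533.8 / 2311 = 11269.3785... → 11269.38.

11269.38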